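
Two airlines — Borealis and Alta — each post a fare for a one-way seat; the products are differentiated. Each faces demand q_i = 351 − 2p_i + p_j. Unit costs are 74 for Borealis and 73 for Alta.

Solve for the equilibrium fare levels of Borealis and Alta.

166.2, 165.8

Borealis's profit: π = (p_{Borealis} − 74)(351 − 2p_{Borealis} + p_{Alta}).
∂π/∂p_{Borealis} = 499 − 4p_{Borealis} + p_{Alta} = 0 ⇒ p_{Borealis} = 124.75 + 0.25p_{Alta}.
Similarly p_{Alta} = 124.25 + 0.25p_{Borealis}.
Solving the two reaction functions simultaneously: (1 − (0.25)(0.25))p_{Borealis} = 124.75 + 0.25·124.25, so 0.9375p_{Borealis} = 155.8125 and p_{Borealis} = 166.2.
Then p_{Alta} = 124.25 + 0.25·166.2 = 165.8.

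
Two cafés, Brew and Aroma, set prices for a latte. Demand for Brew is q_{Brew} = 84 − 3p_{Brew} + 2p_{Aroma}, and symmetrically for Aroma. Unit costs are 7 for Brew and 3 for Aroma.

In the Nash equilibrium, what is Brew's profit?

1026.75

Brew's profit: π = (p_{Brew} − 7)(84 − 3p_{Brew} + 2p_{Aroma}).
∂π/∂p_{Brew} = 105 − 6p_{Brew} + 2p_{Aroma} = 0 ⇒ p_{Brew} = 17.5 + (1/3)p_{Aroma}.
Similarly p_{Aroma} = 15.5 + (1/3)p_{Brew}.
Substituting the second reaction function into the first: p_{Brew} = 17.5 + (1/3)(15.5 + (1/3)p_{Brew}), which gives (8/9)p_{Brew} = 68/3 ⇒ p_{Brew} = 25.5.
Then p_{Aroma} = 15.5 + (1/3)·25.5 = 24.
q_{Brew} = 84 − 3·25.5 + 2·24 = 55.5.
Profit = (25.5 − 7)·55.5 = 1026.75.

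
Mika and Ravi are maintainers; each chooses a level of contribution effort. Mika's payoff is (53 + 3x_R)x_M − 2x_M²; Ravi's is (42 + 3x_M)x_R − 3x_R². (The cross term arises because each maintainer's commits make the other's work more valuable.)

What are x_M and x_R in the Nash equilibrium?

Expanding Mika's payoff: 53x_M + 3x_Rx_M − 2x_M².
∂π/∂x_M = 53 + 3x_R − 4x_M = 0, so x_M = 13.25 + 0.75x_R.
Likewise for Ravi: x_R = 7 + 0.5x_M.
Plugging x_R into Mika's best response: x_M = 13.25 + 0.75(7 + 0.5x_M) ⇒ 0.625x_M = 18.5, so x_M = 29.6.
Then x_R = 7 + 0.5·29.6 = 21.8.

29.6, 21.8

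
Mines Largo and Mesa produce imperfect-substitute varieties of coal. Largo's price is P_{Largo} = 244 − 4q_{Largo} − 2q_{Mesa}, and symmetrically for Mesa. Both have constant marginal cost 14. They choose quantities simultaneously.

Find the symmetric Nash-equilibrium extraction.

23

Mine Largo's profit: π = q_{Largo}(244 − 4q_{Largo} − 2q_{Mesa}) − 14q_{Largo}.
∂π/∂q_{Largo} = 230 − 8q_{Largo} − 2q_{Mesa} = 0 ⇒ q_{Largo} = 28.75 − 0.25q_{Mesa}.
The game is symmetric, so in equilibrium q_{Mesa} = q_{Largo}: the reaction function gives 1.25q_{Largo} = 28.75, hence q_{Largo} = 23.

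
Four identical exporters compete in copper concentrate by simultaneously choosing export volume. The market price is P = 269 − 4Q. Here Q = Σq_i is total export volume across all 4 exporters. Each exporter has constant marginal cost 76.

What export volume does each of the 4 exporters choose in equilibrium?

9.65

A representative exporter's profit is π_i = q_i(269 − 4Q) − 76q_i, with Q = q_i + Σ_{j≠i} q_j.
First-order condition: 193 − 8q_i − 4Σ_{j≠i} q_j = 0.
With identical exporters, set every q_j = q: then 193 − 8q − 12q = 0, i.e. q = 193/20 = 9.65.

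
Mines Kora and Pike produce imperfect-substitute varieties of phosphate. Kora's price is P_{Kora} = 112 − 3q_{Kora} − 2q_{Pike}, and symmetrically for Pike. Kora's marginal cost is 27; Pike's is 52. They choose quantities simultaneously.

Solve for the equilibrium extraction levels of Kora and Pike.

12.1875, 5.9375

Mine Kora's profit: π = q_{Kora}(112 − 3q_{Kora} − 2q_{Pike}) − 27q_{Kora}.
∂π/∂q_{Kora} = 85 − 6q_{Kora} − 2q_{Pike} = 0 ⇒ q_{Kora} = 85/6 − (1/3)q_{Pike}.
Similarly q_{Pike} = 10 − (1/3)q_{Kora}.
Plugging q_{Pike} into Kora's best response: q_{Kora} = 85/6 − (1/3)(10 − (1/3)q_{Kora}) ⇒ (8/9)q_{Kora} = 65/6, so q_{Kora} = 12.1875.
Then q_{Pike} = 10 − (1/3)·12.1875 = 5.9375.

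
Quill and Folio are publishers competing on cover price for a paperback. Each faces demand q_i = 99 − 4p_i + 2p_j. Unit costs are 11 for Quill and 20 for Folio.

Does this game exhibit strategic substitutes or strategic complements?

Quill's profit: π = (p_{Quill} − 11)(99 − 4p_{Quill} + 2p_{Folio}).
∂π/∂p_{Quill} = 143 − 8p_{Quill} + 2p_{Folio} = 0 ⇒ p_{Quill} = 17.875 + 0.25p_{Folio}.
The best-response slope dp_{Quill}/dp_{Folio} = 0.25 > 0: the reaction function is upward-sloping, so the choices are strategic complements.

strategic complements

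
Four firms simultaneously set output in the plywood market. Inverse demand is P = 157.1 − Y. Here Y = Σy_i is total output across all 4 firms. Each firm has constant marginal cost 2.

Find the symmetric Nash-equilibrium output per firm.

31.02

A representative firm's profit is π_i = y_i(157.1 − Y) − 2y_i, with Y = y_i + Σ_{j≠i} y_j.
First-order condition: 155.1 − 2y_i − Σ_{j≠i} y_j = 0.
In a symmetric equilibrium every firm chooses the same y, so Σ_{j≠i} y_j = 3y. The condition becomes 155.1 − 5y = 0, giving y = 155.1/5 = 31.02.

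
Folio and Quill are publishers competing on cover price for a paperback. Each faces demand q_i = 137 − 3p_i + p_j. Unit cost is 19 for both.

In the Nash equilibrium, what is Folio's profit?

1176.12

Folio's profit: π = (p_{Folio} − 19)(137 − 3p_{Folio} + p_{Quill}).
∂π/∂p_{Folio} = 194 − 6p_{Folio} + p_{Quill} = 0 ⇒ p_{Folio} = 97/3 + (1/6)p_{Quill}.
Setting p_{Folio} = p_{Quill} in the reaction function: p_{Folio} = 97/3 + (1/6)p_{Folio}, so p_{Folio} = (97/3) / (5/6) = 38.8.
q_{Folio} = 137 − 3·38.8 + 38.8 = 59.4.
Profit = (38.8 − 19)·59.4 = 1176.12.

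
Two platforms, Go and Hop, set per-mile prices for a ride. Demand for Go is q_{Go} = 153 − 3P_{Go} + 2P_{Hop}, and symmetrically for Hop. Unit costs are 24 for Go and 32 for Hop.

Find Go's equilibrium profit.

Go's profit: π = (P_{Go} − 24)(153 − 3P_{Go} + 2P_{Hop}).
∂π/∂P_{Go} = 225 − 6P_{Go} + 2P_{Hop} = 0 ⇒ P_{Go} = 37.5 + (1/3)P_{Hop}.
Similarly P_{Hop} = 41.5 + (1/3)P_{Go}.
Substituting the second reaction function into the first: P_{Go} = 37.5 + (1/3)(41.5 + (1/3)P_{Go}), which gives (8/9)P_{Go} = 154/3 ⇒ P_{Go} = 57.75.
Then P_{Hop} = 41.5 + (1/3)·57.75 = 60.75.
q_{Go} = 153 − 3·57.75 + 2·60.75 = 101.25.
Profit = (57.75 − 24)·101.25 = 3417.1875.

3417.1875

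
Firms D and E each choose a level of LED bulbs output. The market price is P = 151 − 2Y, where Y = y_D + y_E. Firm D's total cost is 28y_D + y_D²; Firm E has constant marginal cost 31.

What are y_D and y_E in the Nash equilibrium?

Firm D's profit: π = y_D(151 − 2(y_D + y_E)) − 28y_D − y_D².
∂π/∂y_D = 123 − 6y_D − 2y_E = 0, so y_D = 20.5 − (1/3)y_E.
For E: ∂π/∂y_E = 120 − 4y_E − 2y_D = 0 ⇒ y_E = 30 − 0.5y_D.
Substituting the second reaction function into the first: y_D = 20.5 − (1/3)(30 − 0.5y_D), which gives (5/6)y_D = 10.5 ⇒ y_D = 12.6.
Then y_E = 30 − 0.5·12.6 = 23.7.

12.6, 23.7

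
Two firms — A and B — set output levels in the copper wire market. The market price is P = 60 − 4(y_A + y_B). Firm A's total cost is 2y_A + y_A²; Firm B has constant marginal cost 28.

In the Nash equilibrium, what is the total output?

6.625

Firm A's profit: π = y_A(60 − 4(y_A + y_B)) − 2y_A − y_A².
∂π/∂y_A = 58 − 10y_A − 4y_B = 0, so y_A = 5.8 − 0.4y_B.
For B: ∂π/∂y_B = 32 − 8y_B − 4y_A = 0 ⇒ y_B = 4 − 0.5y_A.
Plugging y_B into A's best response: y_A = 5.8 − 0.4(4 − 0.5y_A) ⇒ 0.8y_A = 4.2, so y_A = 5.25.
Then y_B = 4 − 0.5·5.25 = 1.375.
Total output: 5.25 + 1.375 = 6.625.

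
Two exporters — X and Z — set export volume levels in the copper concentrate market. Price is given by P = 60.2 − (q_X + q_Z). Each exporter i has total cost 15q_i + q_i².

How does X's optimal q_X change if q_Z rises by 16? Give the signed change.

-4

Exporter X's profit: π = q_X(60.2 − (q_X + q_Z)) − 15q_X − q_X².
∂π/∂q_X = 45.2 − 4q_X − q_Z = 0, so q_X = 11.3 − 0.25q_Z.
The reaction-function slope is −0.25, so a 16-unit rise in q_Z moves q_X by −0.25 × 16 = −4. X's best response falls — the actions are strategic substitutes.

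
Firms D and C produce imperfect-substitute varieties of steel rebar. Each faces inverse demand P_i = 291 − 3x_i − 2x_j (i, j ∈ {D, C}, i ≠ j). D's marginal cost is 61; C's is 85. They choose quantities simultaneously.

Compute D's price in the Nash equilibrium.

151.75

Firm D's profit: π = x_D(291 − 3x_D − 2x_C) − 61x_D.
∂π/∂x_D = 230 − 6x_D − 2x_C = 0 ⇒ x_D = 115/3 − (1/3)x_C.
Similarly x_C = 103/3 − (1/3)x_D.
Substituting the second reaction function into the first: x_D = 115/3 − (1/3)(103/3 − (1/3)x_D), which gives (8/9)x_D = 242/9 ⇒ x_D = 30.25.
Then x_C = 103/3 − (1/3)·30.25 = 24.25.
P_D = 291 − 3·30.25 − 2·24.25 = 151.75.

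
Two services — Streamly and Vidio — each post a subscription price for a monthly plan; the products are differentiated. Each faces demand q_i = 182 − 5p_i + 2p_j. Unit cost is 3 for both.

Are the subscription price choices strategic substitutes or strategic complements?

strategic complements

Streamly's profit: π = (p_{Streamly} − 3)(182 − 5p_{Streamly} + 2p_{Vidio}).
∂π/∂p_{Streamly} = 197 − 10p_{Streamly} + 2p_{Vidio} = 0 ⇒ p_{Streamly} = 19.7 + 0.2p_{Vidio}.
The best-response slope dp_{Streamly}/dp_{Vidio} = 0.2 > 0: the reaction function is upward-sloping, so the choices are strategic complements.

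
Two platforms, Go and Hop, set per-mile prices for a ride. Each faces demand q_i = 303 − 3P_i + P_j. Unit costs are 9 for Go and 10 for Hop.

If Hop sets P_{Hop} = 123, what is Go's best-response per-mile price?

Go's profit: π = (P_{Go} − 9)(303 − 3P_{Go} + P_{Hop}).
∂π/∂P_{Go} = 330 − 6P_{Go} + P_{Hop} = 0 ⇒ P_{Go} = 55 + (1/6)P_{Hop}.
At P_{Hop} = 123: P_{Go} = 55 + (1/6)·123 = 75.5.

75.5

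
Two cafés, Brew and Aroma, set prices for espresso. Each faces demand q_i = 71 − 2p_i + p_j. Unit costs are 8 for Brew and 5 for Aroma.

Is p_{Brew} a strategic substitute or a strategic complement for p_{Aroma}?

Brew's profit: π = (p_{Brew} − 8)(71 − 2p_{Brew} + p_{Aroma}).
∂π/∂p_{Brew} = 87 − 4p_{Brew} + p_{Aroma} = 0 ⇒ p_{Brew} = 21.75 + 0.25p_{Aroma}.
The best-response slope dp_{Brew}/dp_{Aroma} = 0.25 > 0: the reaction function is upward-sloping, so the choices are strategic complements.

strategic complements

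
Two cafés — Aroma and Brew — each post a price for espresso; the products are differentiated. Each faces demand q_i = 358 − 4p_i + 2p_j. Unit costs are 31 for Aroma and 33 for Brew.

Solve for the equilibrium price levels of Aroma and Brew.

Aroma's profit: π = (p_{Aroma} − 31)(358 − 4p_{Aroma} + 2p_{Brew}).
∂π/∂p_{Aroma} = 482 − 8p_{Aroma} + 2p_{Brew} = 0 ⇒ p_{Aroma} = 60.25 + 0.25p_{Brew}.
Similarly p_{Brew} = 61.25 + 0.25p_{Aroma}.
Substituting the second reaction function into the first: p_{Aroma} = 60.25 + 0.25(61.25 + 0.25p_{Aroma}), which gives 0.9375p_{Aroma} = 75.5625 ⇒ p_{Aroma} = 80.6.
Then p_{Brew} = 61.25 + 0.25·80.6 = 81.4.

80.6, 81.4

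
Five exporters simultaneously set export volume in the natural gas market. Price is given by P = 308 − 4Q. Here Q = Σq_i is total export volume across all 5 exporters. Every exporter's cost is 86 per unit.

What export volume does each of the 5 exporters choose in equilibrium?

A representative exporter's profit is π_i = q_i(308 − 4Q) − 86q_i, with Q = q_i + Σ_{j≠i} q_j.
First-order condition: 222 − 8q_i − 4Σ_{j≠i} q_j = 0.
With identical exporters, set every q_j = q: then 222 − 8q − 16q = 0, i.e. q = 222/24 = 9.25.

9.25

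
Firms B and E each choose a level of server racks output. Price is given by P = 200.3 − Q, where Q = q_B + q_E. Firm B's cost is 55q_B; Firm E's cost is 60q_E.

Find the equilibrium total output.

95.2

Firm B's profit: π = q_B(200.3 − (q_B + q_E)) − 55q_B.
∂π/∂q_B = 145.3 − 2q_B − q_E = 0, so q_B = 72.65 − 0.5q_E.
By the same steps for E: q_E = 70.15 − 0.5q_B.
Substituting the second reaction function into the first: q_B = 72.65 − 0.5(70.15 − 0.5q_B), which gives 0.75q_B = 37.575 ⇒ q_B = 50.1.
Then q_E = 70.15 − 0.5·50.1 = 45.1.
Total output: 50.1 + 45.1 = 95.2.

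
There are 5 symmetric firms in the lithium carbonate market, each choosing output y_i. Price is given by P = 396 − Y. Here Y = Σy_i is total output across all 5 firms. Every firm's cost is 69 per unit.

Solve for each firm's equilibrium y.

A representative firm's profit is π_i = y_i(396 − Y) − 69y_i, with Y = y_i + Σ_{j≠i} y_j.
First-order condition: 327 − 2y_i − Σ_{j≠i} y_j = 0.
Imposing symmetry (y_j = y for all j) turns Σ_{j≠i} y_j into 4y, so 327 = 6y and y = 54.5.

54.5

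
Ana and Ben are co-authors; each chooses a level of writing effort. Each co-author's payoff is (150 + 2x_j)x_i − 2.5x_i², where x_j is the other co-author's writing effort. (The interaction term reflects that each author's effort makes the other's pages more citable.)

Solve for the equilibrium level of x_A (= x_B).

Ana's payoff is (150 + 2x_B)x_A − 2.5x_A².
∂π/∂x_A = 150 + 2x_B − 5x_A = 0, so x_A = 30 + 0.4x_B.
The game is symmetric, so in equilibrium x_B = x_A: the reaction function gives 0.6x_A = 30, hence x_A = 50.

50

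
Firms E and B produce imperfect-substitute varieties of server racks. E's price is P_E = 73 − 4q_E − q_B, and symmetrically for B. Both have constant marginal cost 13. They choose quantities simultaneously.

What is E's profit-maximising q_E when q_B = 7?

Firm E's profit: π = q_E(73 − 4q_E − q_B) − 13q_E.
∂π/∂q_E = 60 − 8q_E − q_B = 0 ⇒ q_E = 7.5 − 0.125q_B.
At q_B = 7: q_E = 7.5 − 0.125·7 = 6.625.

6.625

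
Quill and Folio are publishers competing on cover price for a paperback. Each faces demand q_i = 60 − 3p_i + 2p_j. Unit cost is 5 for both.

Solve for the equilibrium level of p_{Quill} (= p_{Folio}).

18.75

Quill's profit: π = (p_{Quill} − 5)(60 − 3p_{Quill} + 2p_{Folio}).
∂π/∂p_{Quill} = 75 − 6p_{Quill} + 2p_{Folio} = 0 ⇒ p_{Quill} = 12.5 + (1/3)p_{Folio}.
Setting p_{Quill} = p_{Folio} in the reaction function: p_{Quill} = 12.5 + (1/3)p_{Quill}, so p_{Quill} = 12.5 / (2/3) = 18.75.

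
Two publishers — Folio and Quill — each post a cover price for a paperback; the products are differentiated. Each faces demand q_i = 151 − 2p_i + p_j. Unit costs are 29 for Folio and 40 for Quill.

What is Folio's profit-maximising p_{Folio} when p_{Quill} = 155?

Folio's profit: π = (p_{Folio} − 29)(151 − 2p_{Folio} + p_{Quill}).
∂π/∂p_{Folio} = 209 − 4p_{Folio} + p_{Quill} = 0 ⇒ p_{Folio} = 52.25 + 0.25p_{Quill}.
At p_{Quill} = 155: p_{Folio} = 52.25 + 0.25·155 = 91.

91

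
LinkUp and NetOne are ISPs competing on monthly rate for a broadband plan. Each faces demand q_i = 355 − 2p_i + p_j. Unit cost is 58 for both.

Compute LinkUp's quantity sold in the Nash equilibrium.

LinkUp's profit: π = (p_{LinkUp} − 58)(355 − 2p_{LinkUp} + p_{NetOne}).
∂π/∂p_{LinkUp} = 471 − 4p_{LinkUp} + p_{NetOne} = 0 ⇒ p_{LinkUp} = 117.75 + 0.25p_{NetOne}.
The game is symmetric, so in equilibrium p_{NetOne} = p_{LinkUp}: the reaction function gives 0.75p_{LinkUp} = 117.75, hence p_{LinkUp} = 157.
q_{LinkUp} = 355 − 2·157 + 157 = 198.

198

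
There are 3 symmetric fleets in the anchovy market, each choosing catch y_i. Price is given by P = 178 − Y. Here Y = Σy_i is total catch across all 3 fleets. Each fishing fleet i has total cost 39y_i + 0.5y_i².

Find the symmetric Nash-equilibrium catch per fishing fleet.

27.8

A representative fishing fleet's profit is π_i = y_i(178 − Y) − 39y_i − 0.5y_i², with Y = y_i + Σ_{j≠i} y_j.
First-order condition: 139 − 3y_i − Σ_{j≠i} y_j = 0.
With identical fishing fleets, set every y_j = y: then 139 − 3y − 2y = 0, i.e. y = 139/5 = 27.8.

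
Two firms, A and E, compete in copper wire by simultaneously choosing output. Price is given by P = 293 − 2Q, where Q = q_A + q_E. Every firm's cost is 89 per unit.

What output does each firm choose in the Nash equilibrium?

Firm A's profit: π = q_A(293 − 2(q_A + q_E)) − 89q_A.
∂π/∂q_A = 204 − 4q_A − 2q_E = 0, so q_A = 51 − 0.5q_E.
The game is symmetric, so in equilibrium q_E = q_A: the reaction function gives 1.5q_A = 51, hence q_A = 34.

34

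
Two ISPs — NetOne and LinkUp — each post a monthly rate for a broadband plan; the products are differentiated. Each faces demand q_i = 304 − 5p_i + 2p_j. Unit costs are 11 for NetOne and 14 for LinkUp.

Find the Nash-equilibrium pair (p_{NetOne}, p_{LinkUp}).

45.1875, 46.4375

NetOne's profit: π = (p_{NetOne} − 11)(304 − 5p_{NetOne} + 2p_{LinkUp}).
∂π/∂p_{NetOne} = 359 − 10p_{NetOne} + 2p_{LinkUp} = 0 ⇒ p_{NetOne} = 35.9 + 0.2p_{LinkUp}.
Similarly p_{LinkUp} = 37.4 + 0.2p_{NetOne}.
Plugging p_{LinkUp} into NetOne's best response: p_{NetOne} = 35.9 + 0.2(37.4 + 0.2p_{NetOne}) ⇒ 0.96p_{NetOne} = 43.38, so p_{NetOne} = 45.1875.
Then p_{LinkUp} = 37.4 + 0.2·45.1875 = 46.4375.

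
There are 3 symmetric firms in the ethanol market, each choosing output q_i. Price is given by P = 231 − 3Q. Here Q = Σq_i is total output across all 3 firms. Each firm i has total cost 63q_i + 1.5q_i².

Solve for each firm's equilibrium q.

11.2

A representative firm's profit is π_i = q_i(231 − 3Q) − 63q_i − 1.5q_i², with Q = q_i + Σ_{j≠i} q_j.
First-order condition: 168 − 9q_i − 3Σ_{j≠i} q_j = 0.
In a symmetric equilibrium every firm chooses the same q, so Σ_{j≠i} q_j = 2q. The condition becomes 168 − 15q = 0, giving q = 168/15 = 11.2.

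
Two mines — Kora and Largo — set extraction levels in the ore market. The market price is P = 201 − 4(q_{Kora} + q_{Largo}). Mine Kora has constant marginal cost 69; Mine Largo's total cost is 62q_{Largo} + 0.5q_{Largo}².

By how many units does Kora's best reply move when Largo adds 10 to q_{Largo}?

Mine Kora's profit: π = q_{Kora}(201 − 4(q_{Kora} + q_{Largo})) − 69q_{Kora}.
∂π/∂q_{Kora} = 132 − 8q_{Kora} − 4q_{Largo} = 0, so q_{Kora} = 16.5 − 0.5q_{Largo}.
The reaction-function slope is −0.5, so a 10-unit rise in q_{Largo} moves q_{Kora} by −0.5 × 10 = −5. Kora's best response falls — the actions are strategic substitutes.

-5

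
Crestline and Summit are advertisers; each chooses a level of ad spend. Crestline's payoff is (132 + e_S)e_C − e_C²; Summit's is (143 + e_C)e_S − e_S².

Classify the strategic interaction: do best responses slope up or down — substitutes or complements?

Expanding Crestline's payoff: 132e_C + e_Se_C − e_C².
∂π/∂e_C = 132 + e_S − 2e_C = 0, so e_C = 66 + 0.5e_S.
The best-response slope de_C/de_S = 0.5 > 0: the reaction function is upward-sloping, so the choices are strategic complements.

strategic complements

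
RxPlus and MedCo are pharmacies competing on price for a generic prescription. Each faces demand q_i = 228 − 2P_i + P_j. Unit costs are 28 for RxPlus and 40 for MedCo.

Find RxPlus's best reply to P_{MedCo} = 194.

RxPlus's profit: π = (P_{RxPlus} − 28)(228 − 2P_{RxPlus} + P_{MedCo}).
∂π/∂P_{RxPlus} = 284 − 4P_{RxPlus} + P_{MedCo} = 0 ⇒ P_{RxPlus} = 71 + 0.25P_{MedCo}.
At P_{MedCo} = 194: P_{RxPlus} = 71 + 0.25·194 = 119.5.

119.5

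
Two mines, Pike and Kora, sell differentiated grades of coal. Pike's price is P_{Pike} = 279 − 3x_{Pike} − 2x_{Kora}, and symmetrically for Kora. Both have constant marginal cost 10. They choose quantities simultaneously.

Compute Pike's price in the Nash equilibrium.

110.875

Mine Pike's profit: π = x_{Pike}(279 − 3x_{Pike} − 2x_{Kora}) − 10x_{Pike}.
∂π/∂x_{Pike} = 269 − 6x_{Pike} − 2x_{Kora} = 0 ⇒ x_{Pike} = 269/6 − (1/3)x_{Kora}.
The game is symmetric, so in equilibrium x_{Kora} = x_{Pike}: the reaction function gives (4/3)x_{Pike} = 269/6, hence x_{Pike} = 33.625.
P_{Pike} = 279 − 3·33.625 − 2·33.625 = 110.875.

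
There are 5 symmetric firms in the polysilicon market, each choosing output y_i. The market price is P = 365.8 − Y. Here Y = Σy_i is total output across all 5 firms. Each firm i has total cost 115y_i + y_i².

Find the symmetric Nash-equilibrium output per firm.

31.35

A representative firm's profit is π_i = y_i(365.8 − Y) − 115y_i − y_i², with Y = y_i + Σ_{j≠i} y_j.
First-order condition: 250.8 − 4y_i − Σ_{j≠i} y_j = 0.
In a symmetric equilibrium every firm chooses the same y, so Σ_{j≠i} y_j = 4y. The condition becomes 250.8 − 8y = 0, giving y = 250.8/8 = 31.35.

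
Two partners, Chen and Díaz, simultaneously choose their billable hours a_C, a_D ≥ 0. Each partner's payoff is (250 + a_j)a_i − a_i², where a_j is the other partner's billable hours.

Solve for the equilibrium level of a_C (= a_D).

250

Chen's payoff is (250 + a_D)a_C − a_C².
∂π/∂a_C = 250 + a_D − 2a_C = 0, so a_C = 125 + 0.5a_D.
The game is symmetric, so in equilibrium a_D = a_C: the reaction function gives 0.5a_C = 125, hence a_C = 250.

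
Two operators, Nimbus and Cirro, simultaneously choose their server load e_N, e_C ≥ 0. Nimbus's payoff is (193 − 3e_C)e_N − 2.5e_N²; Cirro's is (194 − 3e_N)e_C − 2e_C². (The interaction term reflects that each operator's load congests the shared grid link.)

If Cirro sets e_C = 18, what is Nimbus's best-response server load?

27.8

Expanding Nimbus's payoff: 193e_N − 3e_Ce_N − 2.5e_N².
∂π/∂e_N = 193 − 3e_C − 5e_N = 0, so e_N = 38.6 − 0.6e_C.
At e_C = 18: e_N = 38.6 − 0.6·18 = 27.8.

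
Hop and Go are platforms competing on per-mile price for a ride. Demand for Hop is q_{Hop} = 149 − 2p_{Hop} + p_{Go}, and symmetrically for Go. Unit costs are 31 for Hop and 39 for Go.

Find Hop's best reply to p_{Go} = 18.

57.25

Hop's profit: π = (p_{Hop} − 31)(149 − 2p_{Hop} + p_{Go}).
∂π/∂p_{Hop} = 211 − 4p_{Hop} + p_{Go} = 0 ⇒ p_{Hop} = 52.75 + 0.25p_{Go}.
At p_{Go} = 18: p_{Hop} = 52.75 + 0.25·18 = 57.25.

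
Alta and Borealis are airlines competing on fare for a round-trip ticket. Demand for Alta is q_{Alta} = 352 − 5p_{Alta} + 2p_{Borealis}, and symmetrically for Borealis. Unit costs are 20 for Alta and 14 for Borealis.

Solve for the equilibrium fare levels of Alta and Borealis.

Alta's profit: π = (p_{Alta} − 20)(352 − 5p_{Alta} + 2p_{Borealis}).
∂π/∂p_{Alta} = 452 − 10p_{Alta} + 2p_{Borealis} = 0 ⇒ p_{Alta} = 45.2 + 0.2p_{Borealis}.
Similarly p_{Borealis} = 42.2 + 0.2p_{Alta}.
Solving the two reaction functions simultaneously: (1 − (0.2)(0.2))p_{Alta} = 45.2 + 0.2·42.2, so 0.96p_{Alta} = 53.64 and p_{Alta} = 55.875.
Then p_{Borealis} = 42.2 + 0.2·55.875 = 53.375.

55.875, 53.375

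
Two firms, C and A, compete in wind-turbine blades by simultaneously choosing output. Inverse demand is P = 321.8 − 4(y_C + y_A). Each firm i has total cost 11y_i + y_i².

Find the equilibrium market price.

144.2

Firm C's profit: π = y_C(321.8 − 4(y_C + y_A)) − 11y_C − y_C².
∂π/∂y_C = 310.8 − 10y_C − 4y_A = 0, so y_C = 31.08 − 0.4y_A.
The game is symmetric, so in equilibrium y_A = y_C: the reaction function gives 1.4y_C = 31.08, hence y_C = 22.2.
Equilibrium price: P = 321.8 − 4·44.4 = 144.2.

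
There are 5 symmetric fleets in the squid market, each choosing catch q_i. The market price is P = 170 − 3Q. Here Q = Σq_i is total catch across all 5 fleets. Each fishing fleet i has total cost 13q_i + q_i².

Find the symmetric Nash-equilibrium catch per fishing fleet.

7.85

A representative fishing fleet's profit is π_i = q_i(170 − 3Q) − 13q_i − q_i², with Q = q_i + Σ_{j≠i} q_j.
First-order condition: 157 − 8q_i − 3Σ_{j≠i} q_j = 0.
In a symmetric equilibrium every fishing fleet chooses the same q, so Σ_{j≠i} q_j = 4q. The condition becomes 157 − 20q = 0, giving q = 157/20 = 7.85.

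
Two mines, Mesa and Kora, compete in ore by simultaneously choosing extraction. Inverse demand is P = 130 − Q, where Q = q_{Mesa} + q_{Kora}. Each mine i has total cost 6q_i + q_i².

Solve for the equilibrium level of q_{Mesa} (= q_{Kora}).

Mine Mesa's profit: π = q_{Mesa}(130 − (q_{Mesa} + q_{Kora})) − 6q_{Mesa} − q_{Mesa}².
∂π/∂q_{Mesa} = 124 − 4q_{Mesa} − q_{Kora} = 0, so q_{Mesa} = 31 − 0.25q_{Kora}.
Setting q_{Mesa} = q_{Kora} in the reaction function: q_{Mesa} = 31 − 0.25q_{Mesa}, so q_{Mesa} = 31 / 1.25 = 24.8.

24.8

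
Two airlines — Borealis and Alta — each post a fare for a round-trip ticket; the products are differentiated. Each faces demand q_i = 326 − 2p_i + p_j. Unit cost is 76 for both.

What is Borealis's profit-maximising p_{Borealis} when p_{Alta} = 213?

Borealis's profit: π = (p_{Borealis} − 76)(326 − 2p_{Borealis} + p_{Alta}).
∂π/∂p_{Borealis} = 478 − 4p_{Borealis} + p_{Alta} = 0 ⇒ p_{Borealis} = 119.5 + 0.25p_{Alta}.
At p_{Alta} = 213: p_{Borealis} = 119.5 + 0.25·213 = 172.75.

172.75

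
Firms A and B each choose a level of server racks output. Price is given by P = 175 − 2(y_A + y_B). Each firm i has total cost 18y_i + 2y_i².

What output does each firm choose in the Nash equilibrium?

Firm A's profit: π = y_A(175 − 2(y_A + y_B)) − 18y_A − 2y_A².
∂π/∂y_A = 157 − 8y_A − 2y_B = 0, so y_A = 19.625 − 0.25y_B.
The game is symmetric, so in equilibrium y_B = y_A: the reaction function gives 1.25y_A = 19.625, hence y_A = 15.7.

15.7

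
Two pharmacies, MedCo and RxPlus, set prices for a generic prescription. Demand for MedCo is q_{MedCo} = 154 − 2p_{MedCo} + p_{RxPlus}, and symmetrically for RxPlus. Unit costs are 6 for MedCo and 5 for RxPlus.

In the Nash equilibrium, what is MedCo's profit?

4841.28

MedCo's profit: π = (p_{MedCo} − 6)(154 − 2p_{MedCo} + p_{RxPlus}).
∂π/∂p_{MedCo} = 166 − 4p_{MedCo} + p_{RxPlus} = 0 ⇒ p_{MedCo} = 41.5 + 0.25p_{RxPlus}.
Similarly p_{RxPlus} = 41 + 0.25p_{MedCo}.
Substituting the second reaction function into the first: p_{MedCo} = 41.5 + 0.25(41 + 0.25p_{MedCo}), which gives 0.9375p_{MedCo} = 51.75 ⇒ p_{MedCo} = 55.2.
Then p_{RxPlus} = 41 + 0.25·55.2 = 54.8.
q_{MedCo} = 154 − 2·55.2 + 54.8 = 98.4.
Profit = (55.2 − 6)·98.4 = 4841.28.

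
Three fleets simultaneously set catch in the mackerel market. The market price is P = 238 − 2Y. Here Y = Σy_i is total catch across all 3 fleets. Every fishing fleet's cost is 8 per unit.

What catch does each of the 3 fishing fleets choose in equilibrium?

28.75

A representative fishing fleet's profit is π_i = y_i(238 − 2Y) − 8y_i, with Y = y_i + Σ_{j≠i} y_j.
First-order condition: 230 − 4y_i − 2Σ_{j≠i} y_j = 0.
With identical fishing fleets, set every y_j = y: then 230 − 4y − 4y = 0, i.e. y = 230/8 = 28.75.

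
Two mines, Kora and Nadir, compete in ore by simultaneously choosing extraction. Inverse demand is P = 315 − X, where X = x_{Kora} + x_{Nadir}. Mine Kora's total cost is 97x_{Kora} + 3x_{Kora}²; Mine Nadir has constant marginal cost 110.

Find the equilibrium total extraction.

Mine Kora's profit: π = x_{Kora}(315 − (x_{Kora} + x_{Nadir})) − 97x_{Kora} − 3x_{Kora}².
∂π/∂x_{Kora} = 218 − 8x_{Kora} − x_{Nadir} = 0, so x_{Kora} = 27.25 − 0.125x_{Nadir}.
For Nadir: ∂π/∂x_{Nadir} = 205 − 2x_{Nadir} − x_{Kora} = 0 ⇒ x_{Nadir} = 102.5 − 0.5x_{Kora}.
Substituting the second reaction function into the first: x_{Kora} = 27.25 − 0.125(102.5 − 0.5x_{Kora}), which gives 0.9375x_{Kora} = 14.4375 ⇒ x_{Kora} = 15.4.
Then x_{Nadir} = 102.5 − 0.5·15.4 = 94.8.
Total extraction: 15.4 + 94.8 = 110.2.

110.2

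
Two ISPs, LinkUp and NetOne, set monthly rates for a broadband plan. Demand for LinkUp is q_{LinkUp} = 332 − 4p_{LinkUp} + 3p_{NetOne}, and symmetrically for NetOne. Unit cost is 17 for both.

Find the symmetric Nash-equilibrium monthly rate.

LinkUp's profit: π = (p_{LinkUp} − 17)(332 − 4p_{LinkUp} + 3p_{NetOne}).
∂π/∂p_{LinkUp} = 400 − 8p_{LinkUp} + 3p_{NetOne} = 0 ⇒ p_{LinkUp} = 50 + 0.375p_{NetOne}.
The game is symmetric, so in equilibrium p_{NetOne} = p_{LinkUp}: the reaction function gives 0.625p_{LinkUp} = 50, hence p_{LinkUp} = 80.

80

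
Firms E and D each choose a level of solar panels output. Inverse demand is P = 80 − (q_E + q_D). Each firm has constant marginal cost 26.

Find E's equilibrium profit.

324

Firm E's profit: π = q_E(80 − (q_E + q_D)) − 26q_E.
∂π/∂q_E = 54 − 2q_E − q_D = 0, so q_E = 27 − 0.5q_D.
The game is symmetric, so in equilibrium q_D = q_E: the reaction function gives 1.5q_E = 27, hence q_E = 18.
Price P = 80 − 36 = 44.
E's profit: (44 − 26)·18 = 324.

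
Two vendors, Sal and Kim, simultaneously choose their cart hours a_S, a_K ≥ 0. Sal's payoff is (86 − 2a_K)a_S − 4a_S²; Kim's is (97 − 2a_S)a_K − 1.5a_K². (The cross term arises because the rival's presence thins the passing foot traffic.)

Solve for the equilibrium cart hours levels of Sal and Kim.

3.2, 30.2

Expanding Sal's payoff: 86a_S − 2a_Ka_S − 4a_S².
∂π/∂a_S = 86 − 2a_K − 8a_S = 0, so a_S = 10.75 − 0.25a_K.
Likewise for Kim: a_K = 97/3 − (2/3)a_S.
Substituting the second reaction function into the first: a_S = 10.75 − 0.25(97/3 − (2/3)a_S), which gives (5/6)a_S = 8/3 ⇒ a_S = 3.2.
Then a_K = 97/3 − (2/3)·3.2 = 30.2.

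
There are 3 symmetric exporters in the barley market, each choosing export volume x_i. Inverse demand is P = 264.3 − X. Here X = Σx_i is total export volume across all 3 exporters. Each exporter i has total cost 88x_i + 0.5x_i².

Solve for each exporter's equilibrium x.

A representative exporter's profit is π_i = x_i(264.3 − X) − 88x_i − 0.5x_i², with X = x_i + Σ_{j≠i} x_j.
First-order condition: 176.3 − 3x_i − Σ_{j≠i} x_j = 0.
With identical exporters, set every x_j = x: then 176.3 − 3x − 2x = 0, i.e. x = 176.3/5 = 35.26.

35.26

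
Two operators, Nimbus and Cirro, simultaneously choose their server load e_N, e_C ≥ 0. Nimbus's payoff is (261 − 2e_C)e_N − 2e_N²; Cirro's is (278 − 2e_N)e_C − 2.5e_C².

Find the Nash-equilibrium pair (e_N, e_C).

46.8125, 36.875

Expanding Nimbus's payoff: 261e_N − 2e_Ce_N − 2e_N².
∂π/∂e_N = 261 − 2e_C − 4e_N = 0, so e_N = 65.25 − 0.5e_C.
Likewise for Cirro: e_C = 55.6 − 0.4e_N.
Substituting the second reaction function into the first: e_N = 65.25 − 0.5(55.6 − 0.4e_N), which gives 0.8e_N = 37.45 ⇒ e_N = 46.8125.
Then e_C = 55.6 − 0.4·46.8125 = 36.875.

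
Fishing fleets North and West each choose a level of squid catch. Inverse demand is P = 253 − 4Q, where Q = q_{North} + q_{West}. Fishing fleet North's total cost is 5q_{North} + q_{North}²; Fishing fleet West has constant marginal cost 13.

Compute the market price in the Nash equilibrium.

Fishing fleet North's profit: π = q_{North}(253 − 4(q_{North} + q_{West})) − 5q_{North} − q_{North}².
∂π/∂q_{North} = 248 − 10q_{North} − 4q_{West} = 0, so q_{North} = 24.8 − 0.4q_{West}.
For West: ∂π/∂q_{West} = 240 − 8q_{West} − 4q_{North} = 0 ⇒ q_{West} = 30 − 0.5q_{North}.
Solving the two reaction functions simultaneously: (1 − (−0.4)(−0.5))q_{North} = 24.8 − 0.4·30, so 0.8q_{North} = 12.8 and q_{North} = 16.
Then q_{West} = 30 − 0.5·16 = 22.
Equilibrium price: P = 253 − 4·38 = 101.

101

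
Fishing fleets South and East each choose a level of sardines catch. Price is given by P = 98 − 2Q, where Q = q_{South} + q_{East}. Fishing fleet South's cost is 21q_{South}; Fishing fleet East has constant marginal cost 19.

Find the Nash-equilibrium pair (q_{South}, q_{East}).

12.5, 13.5

Fishing fleet South's profit: π = q_{South}(98 − 2(q_{South} + q_{East})) − 21q_{South}.
∂π/∂q_{South} = 77 − 4q_{South} − 2q_{East} = 0, so q_{South} = 19.25 − 0.5q_{East}.
By the same steps for East: q_{East} = 19.75 − 0.5q_{South}.
Substituting the second reaction function into the first: q_{South} = 19.25 − 0.5(19.75 − 0.5q_{South}), which gives 0.75q_{South} = 9.375 ⇒ q_{South} = 12.5.
Then q_{East} = 19.75 − 0.5·12.5 = 13.5.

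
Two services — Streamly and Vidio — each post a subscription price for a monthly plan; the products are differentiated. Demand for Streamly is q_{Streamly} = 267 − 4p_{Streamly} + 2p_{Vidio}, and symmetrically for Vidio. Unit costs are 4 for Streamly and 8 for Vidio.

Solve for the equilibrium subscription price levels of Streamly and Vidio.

47.7, 49.3

Streamly's profit: π = (p_{Streamly} − 4)(267 − 4p_{Streamly} + 2p_{Vidio}).
∂π/∂p_{Streamly} = 283 − 8p_{Streamly} + 2p_{Vidio} = 0 ⇒ p_{Streamly} = 35.375 + 0.25p_{Vidio}.
Similarly p_{Vidio} = 37.375 + 0.25p_{Streamly}.
Solving the two reaction functions simultaneously: (1 − (0.25)(0.25))p_{Streamly} = 35.375 + 0.25·37.375, so 0.9375p_{Streamly} = 1431/32 and p_{Streamly} = 47.7.
Then p_{Vidio} = 37.375 + 0.25·47.7 = 49.3.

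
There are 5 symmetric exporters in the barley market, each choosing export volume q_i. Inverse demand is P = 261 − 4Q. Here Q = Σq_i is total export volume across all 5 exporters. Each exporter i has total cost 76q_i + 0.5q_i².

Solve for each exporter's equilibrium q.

7.4

A representative exporter's profit is π_i = q_i(261 − 4Q) − 76q_i − 0.5q_i², with Q = q_i + Σ_{j≠i} q_j.
First-order condition: 185 − 9q_i − 4Σ_{j≠i} q_j = 0.
With identical exporters, set every q_j = q: then 185 − 9q − 16q = 0, i.e. q = 185/25 = 7.4.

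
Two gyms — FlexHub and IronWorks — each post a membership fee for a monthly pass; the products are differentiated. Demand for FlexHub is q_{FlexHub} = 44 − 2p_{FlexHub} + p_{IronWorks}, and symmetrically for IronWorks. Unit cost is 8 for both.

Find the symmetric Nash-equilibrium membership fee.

20

FlexHub's profit: π = (p_{FlexHub} − 8)(44 − 2p_{FlexHub} + p_{IronWorks}).
∂π/∂p_{FlexHub} = 60 − 4p_{FlexHub} + p_{IronWorks} = 0 ⇒ p_{FlexHub} = 15 + 0.25p_{IronWorks}.
By symmetry p_{IronWorks} = p_{FlexHub}; substituting into the reaction function, 0.75p_{FlexHub} = 15 and p_{FlexHub} = 20.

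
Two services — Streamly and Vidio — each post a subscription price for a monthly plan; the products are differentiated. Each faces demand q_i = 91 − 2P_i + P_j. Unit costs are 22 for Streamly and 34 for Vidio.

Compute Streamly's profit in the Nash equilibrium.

1210.32

Streamly's profit: π = (P_{Streamly} − 22)(91 − 2P_{Streamly} + P_{Vidio}).
∂π/∂P_{Streamly} = 135 − 4P_{Streamly} + P_{Vidio} = 0 ⇒ P_{Streamly} = 33.75 + 0.25P_{Vidio}.
Similarly P_{Vidio} = 39.75 + 0.25P_{Streamly}.
Solving the two reaction functions simultaneously: (1 − (0.25)(0.25))P_{Streamly} = 33.75 + 0.25·39.75, so 0.9375P_{Streamly} = 43.6875 and P_{Streamly} = 46.6.
Then P_{Vidio} = 39.75 + 0.25·46.6 = 51.4.
q_{Streamly} = 91 − 2·46.6 + 51.4 = 49.2.
Profit = (46.6 − 22)·49.2 = 1210.32.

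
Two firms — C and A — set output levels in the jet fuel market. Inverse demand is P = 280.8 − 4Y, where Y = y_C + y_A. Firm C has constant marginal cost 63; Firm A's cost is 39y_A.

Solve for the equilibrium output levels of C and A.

Firm C's profit: π = y_C(280.8 − 4(y_C + y_A)) − 63y_C.
∂π/∂y_C = 217.8 − 8y_C − 4y_A = 0, so y_C = 27.225 − 0.5y_A.
By the same steps for A: y_A = 30.225 − 0.5y_C.
Plugging y_A into C's best response: y_C = 27.225 − 0.5(30.225 − 0.5y_C) ⇒ 0.75y_C = 12.1125, so y_C = 16.15.
Then y_A = 30.225 − 0.5·16.15 = 22.15.

16.15, 22.15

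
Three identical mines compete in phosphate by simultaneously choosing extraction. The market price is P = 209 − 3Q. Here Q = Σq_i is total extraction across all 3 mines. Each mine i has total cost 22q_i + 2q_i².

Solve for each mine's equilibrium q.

A representative mine's profit is π_i = q_i(209 − 3Q) − 22q_i − 2q_i², with Q = q_i + Σ_{j≠i} q_j.
First-order condition: 187 − 10q_i − 3Σ_{j≠i} q_j = 0.
Imposing symmetry (q_j = q for all j) turns Σ_{j≠i} q_j into 2q, so 187 = 16q and q = 11.6875.

11.6875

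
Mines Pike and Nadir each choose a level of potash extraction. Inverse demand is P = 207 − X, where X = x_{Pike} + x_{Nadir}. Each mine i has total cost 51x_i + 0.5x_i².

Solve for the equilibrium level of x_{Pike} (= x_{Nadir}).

39

Mine Pike's profit: π = x_{Pike}(207 − (x_{Pike} + x_{Nadir})) − 51x_{Pike} − 0.5x_{Pike}².
∂π/∂x_{Pike} = 156 − 3x_{Pike} − x_{Nadir} = 0, so x_{Pike} = 52 − (1/3)x_{Nadir}.
By symmetry x_{Nadir} = x_{Pike}; substituting into the reaction function, (4/3)x_{Pike} = 52 and x_{Pike} = 39.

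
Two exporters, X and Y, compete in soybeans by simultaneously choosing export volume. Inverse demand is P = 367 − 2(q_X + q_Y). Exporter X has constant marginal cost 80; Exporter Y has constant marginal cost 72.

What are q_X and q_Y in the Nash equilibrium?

46.5, 50.5

Exporter X's profit: π = q_X(367 − 2(q_X + q_Y)) − 80q_X.
∂π/∂q_X = 287 − 4q_X − 2q_Y = 0, so q_X = 71.75 − 0.5q_Y.
By the same steps for Y: q_Y = 73.75 − 0.5q_X.
Substituting the second reaction function into the first: q_X = 71.75 − 0.5(73.75 − 0.5q_X), which gives 0.75q_X = 34.875 ⇒ q_X = 46.5.
Then q_Y = 73.75 − 0.5·46.5 = 50.5.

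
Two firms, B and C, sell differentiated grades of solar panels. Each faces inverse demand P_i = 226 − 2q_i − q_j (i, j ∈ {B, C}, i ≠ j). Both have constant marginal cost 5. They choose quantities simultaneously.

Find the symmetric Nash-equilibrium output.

44.2

Firm B's profit: π = q_B(226 − 2q_B − q_C) − 5q_B.
∂π/∂q_B = 221 − 4q_B − q_C = 0 ⇒ q_B = 55.25 − 0.25q_C.
Setting q_B = q_C in the reaction function: q_B = 55.25 − 0.25q_B, so q_B = 55.25 / 1.25 = 44.2.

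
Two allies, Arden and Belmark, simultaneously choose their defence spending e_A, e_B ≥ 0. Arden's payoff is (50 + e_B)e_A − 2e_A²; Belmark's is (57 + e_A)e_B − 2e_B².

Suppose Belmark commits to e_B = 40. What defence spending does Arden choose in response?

22.5

Expanding Arden's payoff: 50e_A + e_Be_A − 2e_A².
∂π/∂e_A = 50 + e_B − 4e_A = 0, so e_A = 12.5 + 0.25e_B.
At e_B = 40: e_A = 12.5 + 0.25·40 = 22.5.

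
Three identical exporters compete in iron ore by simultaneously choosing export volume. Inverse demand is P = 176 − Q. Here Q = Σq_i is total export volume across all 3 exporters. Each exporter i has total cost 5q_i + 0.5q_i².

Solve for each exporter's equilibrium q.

34.2

A representative exporter's profit is π_i = q_i(176 − Q) − 5q_i − 0.5q_i², with Q = q_i + Σ_{j≠i} q_j.
First-order condition: 171 − 3q_i − Σ_{j≠i} q_j = 0.
Imposing symmetry (q_j = q for all j) turns Σ_{j≠i} q_j into 2q, so 171 = 5q and q = 34.2.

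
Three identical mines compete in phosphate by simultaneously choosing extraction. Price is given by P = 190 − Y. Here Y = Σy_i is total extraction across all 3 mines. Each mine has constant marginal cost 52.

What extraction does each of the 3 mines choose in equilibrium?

A representative mine's profit is π_i = y_i(190 − Y) − 52y_i, with Y = y_i + Σ_{j≠i} y_j.
First-order condition: 138 − 2y_i − Σ_{j≠i} y_j = 0.
With identical mines, set every y_j = y: then 138 − 2y − 2y = 0, i.e. y = 138/4 = 34.5.

34.5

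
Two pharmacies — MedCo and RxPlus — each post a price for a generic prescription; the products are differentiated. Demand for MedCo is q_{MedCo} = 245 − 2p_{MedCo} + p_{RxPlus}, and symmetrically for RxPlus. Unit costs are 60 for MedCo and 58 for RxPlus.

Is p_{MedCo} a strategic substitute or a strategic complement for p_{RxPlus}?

MedCo's profit: π = (p_{MedCo} − 60)(245 − 2p_{MedCo} + p_{RxPlus}).
∂π/∂p_{MedCo} = 365 − 4p_{MedCo} + p_{RxPlus} = 0 ⇒ p_{MedCo} = 91.25 + 0.25p_{RxPlus}.
The best-response slope dp_{MedCo}/dp_{RxPlus} = 0.25 > 0: the reaction function is upward-sloping, so the choices are strategic complements.

strategic complements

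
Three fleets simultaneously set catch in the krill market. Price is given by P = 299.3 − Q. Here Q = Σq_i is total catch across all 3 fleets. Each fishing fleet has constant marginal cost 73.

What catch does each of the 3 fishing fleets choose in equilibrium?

A representative fishing fleet's profit is π_i = q_i(299.3 − Q) − 73q_i, with Q = q_i + Σ_{j≠i} q_j.
First-order condition: 226.3 − 2q_i − Σ_{j≠i} q_j = 0.
Imposing symmetry (q_j = q for all j) turns Σ_{j≠i} q_j into 2q, so 226.3 = 4q and q = 56.575.

56.575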